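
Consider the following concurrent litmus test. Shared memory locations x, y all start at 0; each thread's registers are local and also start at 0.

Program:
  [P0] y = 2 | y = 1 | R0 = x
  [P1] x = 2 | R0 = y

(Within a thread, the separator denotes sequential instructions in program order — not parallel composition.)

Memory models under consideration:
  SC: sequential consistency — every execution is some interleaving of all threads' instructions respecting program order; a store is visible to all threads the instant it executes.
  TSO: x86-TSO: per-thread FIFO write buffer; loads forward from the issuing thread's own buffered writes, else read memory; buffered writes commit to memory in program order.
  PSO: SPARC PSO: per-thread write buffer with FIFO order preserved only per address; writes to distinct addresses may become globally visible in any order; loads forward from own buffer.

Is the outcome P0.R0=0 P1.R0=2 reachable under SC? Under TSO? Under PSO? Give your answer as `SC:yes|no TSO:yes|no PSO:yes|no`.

outcome vector order: (P0.R0,P1.R0)
under SC → <0 1> <2 0> <2 1> <2 2>
under TSO → <0 0> <0 1> <0 2> <2 0> <2 1> <2 2>
under PSO → <0 0> <0 1> <0 2> <2 0> <2 1> <2 2>
target <0 2> ∈ {TSO,PSO}

SC:no TSO:yes PSO:yes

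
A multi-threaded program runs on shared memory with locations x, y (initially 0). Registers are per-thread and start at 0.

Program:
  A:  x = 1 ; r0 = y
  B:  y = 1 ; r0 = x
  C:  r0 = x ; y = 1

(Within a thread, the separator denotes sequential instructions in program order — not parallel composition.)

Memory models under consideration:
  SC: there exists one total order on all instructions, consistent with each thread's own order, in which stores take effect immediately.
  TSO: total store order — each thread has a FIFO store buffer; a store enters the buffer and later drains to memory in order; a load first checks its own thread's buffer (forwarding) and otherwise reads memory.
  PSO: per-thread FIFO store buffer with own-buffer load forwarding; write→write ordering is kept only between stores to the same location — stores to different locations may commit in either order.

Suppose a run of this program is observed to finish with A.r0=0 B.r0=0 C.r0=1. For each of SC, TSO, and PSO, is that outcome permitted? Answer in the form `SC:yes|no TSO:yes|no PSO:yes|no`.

outcome vector order: (A.r0,B.r0,C.r0)
under SC → (0,1,0) (0,1,1) (1,0,0) (1,0,1) (1,1,0) (1,1,1)
under TSO → (0,0,0) (0,0,1) (0,1,0) (0,1,1) (1,0,0) (1,0,1) (1,1,0) (1,1,1)
under PSO → (0,0,0) (0,0,1) (0,1,0) (0,1,1) (1,0,0) (1,0,1) (1,1,0) (1,1,1)
target (0,0,1) ∈ {TSO,PSO}

SC:no TSO:yes PSO:yes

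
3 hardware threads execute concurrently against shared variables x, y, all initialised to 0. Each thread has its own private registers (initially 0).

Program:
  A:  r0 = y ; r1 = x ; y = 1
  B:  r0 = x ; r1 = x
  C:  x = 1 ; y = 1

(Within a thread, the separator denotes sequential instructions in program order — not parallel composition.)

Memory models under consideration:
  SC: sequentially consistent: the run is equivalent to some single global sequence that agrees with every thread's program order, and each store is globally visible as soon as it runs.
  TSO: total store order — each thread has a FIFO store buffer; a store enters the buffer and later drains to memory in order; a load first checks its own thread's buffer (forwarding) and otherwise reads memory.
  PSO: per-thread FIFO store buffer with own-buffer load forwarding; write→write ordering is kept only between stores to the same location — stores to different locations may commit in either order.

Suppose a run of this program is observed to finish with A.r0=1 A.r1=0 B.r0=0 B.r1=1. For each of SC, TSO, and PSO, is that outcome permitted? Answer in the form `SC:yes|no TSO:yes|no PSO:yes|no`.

SC:no TSO:no PSO:yes

outcome vector order: (A.r0,A.r1,B.r0,B.r1)
SC: 9 outcomes — {0000 0001 0011 0100 0101 0111 1100 1101 1111}
TSO: 9 outcomes — {0000 0001 0011 0100 0101 0111 1100 1101 1111}
PSO: 12 outcomes — {0000 0001 0011 0100 0101 0111 1000 1001 1011 1100 1101 1111}
target 1001 ∈ {PSO}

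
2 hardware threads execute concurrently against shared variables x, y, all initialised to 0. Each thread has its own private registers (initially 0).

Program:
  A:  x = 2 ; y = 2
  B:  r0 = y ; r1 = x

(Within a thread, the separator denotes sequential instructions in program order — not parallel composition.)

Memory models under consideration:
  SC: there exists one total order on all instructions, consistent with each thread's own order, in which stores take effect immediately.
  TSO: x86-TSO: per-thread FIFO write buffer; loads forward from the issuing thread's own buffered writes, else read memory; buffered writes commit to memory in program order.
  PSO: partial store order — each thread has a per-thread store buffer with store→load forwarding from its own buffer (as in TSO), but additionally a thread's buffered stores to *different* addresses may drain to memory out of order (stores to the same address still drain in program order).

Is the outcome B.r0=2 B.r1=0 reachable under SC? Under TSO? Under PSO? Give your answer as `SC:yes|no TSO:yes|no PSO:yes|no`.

SC:no TSO:no PSO:yes

outcome vector order: (B.r0,B.r1)
under SC → 00 02 22
under TSO → 00 02 22
under PSO → 00 02 20 22
target 20 ∈ {PSO}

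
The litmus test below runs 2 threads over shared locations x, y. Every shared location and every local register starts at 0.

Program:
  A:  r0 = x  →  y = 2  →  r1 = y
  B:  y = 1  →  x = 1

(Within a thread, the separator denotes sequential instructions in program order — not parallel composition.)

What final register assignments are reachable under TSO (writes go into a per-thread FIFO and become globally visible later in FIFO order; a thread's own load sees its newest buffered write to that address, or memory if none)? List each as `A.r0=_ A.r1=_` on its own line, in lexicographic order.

outcome vector order: (A.r0,A.r1)
|TSO outcomes| = 3

A.r0=0 A.r1=1
A.r0=0 A.r1=2
A.r0=1 A.r1=2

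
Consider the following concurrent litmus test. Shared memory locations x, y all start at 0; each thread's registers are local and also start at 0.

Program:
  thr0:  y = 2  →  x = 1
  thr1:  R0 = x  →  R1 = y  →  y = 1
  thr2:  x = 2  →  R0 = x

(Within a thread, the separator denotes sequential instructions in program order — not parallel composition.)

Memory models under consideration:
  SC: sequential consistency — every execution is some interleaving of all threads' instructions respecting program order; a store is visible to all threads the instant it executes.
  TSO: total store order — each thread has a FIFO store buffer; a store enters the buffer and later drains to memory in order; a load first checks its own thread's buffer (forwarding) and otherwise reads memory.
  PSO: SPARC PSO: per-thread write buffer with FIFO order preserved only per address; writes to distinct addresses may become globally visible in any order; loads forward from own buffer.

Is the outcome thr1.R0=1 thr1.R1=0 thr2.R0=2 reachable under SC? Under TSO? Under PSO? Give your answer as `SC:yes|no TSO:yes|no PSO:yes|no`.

outcome vector order: (thr1.R0,thr1.R1,thr2.R0)
under SC → 0/0/1, 0/0/2, 0/2/1, 0/2/2, 1/2/1, 1/2/2, 2/0/1, 2/0/2, 2/2/1, 2/2/2
under TSO → 0/0/1, 0/0/2, 0/2/1, 0/2/2, 1/2/1, 1/2/2, 2/0/1, 2/0/2, 2/2/1, 2/2/2
under PSO → 0/0/1, 0/0/2, 0/2/1, 0/2/2, 1/0/1, 1/0/2, 1/2/1, 1/2/2, 2/0/1, 2/0/2, 2/2/1, 2/2/2
target 1/0/2 ∈ {PSO}

SC:no TSO:no PSO:yes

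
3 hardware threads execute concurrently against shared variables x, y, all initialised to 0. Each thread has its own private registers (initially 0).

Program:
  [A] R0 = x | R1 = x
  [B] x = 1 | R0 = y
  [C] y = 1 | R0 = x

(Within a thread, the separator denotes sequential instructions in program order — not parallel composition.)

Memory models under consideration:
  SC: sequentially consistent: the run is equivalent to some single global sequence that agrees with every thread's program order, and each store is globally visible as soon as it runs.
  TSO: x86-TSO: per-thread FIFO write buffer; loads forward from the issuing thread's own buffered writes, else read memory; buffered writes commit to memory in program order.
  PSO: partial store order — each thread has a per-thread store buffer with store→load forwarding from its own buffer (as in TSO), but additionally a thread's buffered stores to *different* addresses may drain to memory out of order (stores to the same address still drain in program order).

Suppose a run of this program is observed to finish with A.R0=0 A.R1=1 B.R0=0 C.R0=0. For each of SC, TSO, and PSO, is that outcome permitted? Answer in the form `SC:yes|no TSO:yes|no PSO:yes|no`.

SC:no TSO:yes PSO:yes

outcome vector order: (A.R0,A.R1,B.R0,C.R0)
SC: 9 outcomes — {(0,0,0,1) (0,0,1,0) (0,0,1,1) (0,1,0,1) (0,1,1,0) (0,1,1,1) (1,1,0,1) (1,1,1,0) (1,1,1,1)}
TSO: 12 outcomes — {(0,0,0,0) (0,0,0,1) (0,0,1,0) (0,0,1,1) (0,1,0,0) (0,1,0,1) (0,1,1,0) (0,1,1,1) (1,1,0,0) (1,1,0,1) (1,1,1,0) (1,1,1,1)}
PSO: 12 outcomes — {(0,0,0,0) (0,0,0,1) (0,0,1,0) (0,0,1,1) (0,1,0,0) (0,1,0,1) (0,1,1,0) (0,1,1,1) (1,1,0,0) (1,1,0,1) (1,1,1,0) (1,1,1,1)}
target (0,1,0,0) ∈ {TSO,PSO}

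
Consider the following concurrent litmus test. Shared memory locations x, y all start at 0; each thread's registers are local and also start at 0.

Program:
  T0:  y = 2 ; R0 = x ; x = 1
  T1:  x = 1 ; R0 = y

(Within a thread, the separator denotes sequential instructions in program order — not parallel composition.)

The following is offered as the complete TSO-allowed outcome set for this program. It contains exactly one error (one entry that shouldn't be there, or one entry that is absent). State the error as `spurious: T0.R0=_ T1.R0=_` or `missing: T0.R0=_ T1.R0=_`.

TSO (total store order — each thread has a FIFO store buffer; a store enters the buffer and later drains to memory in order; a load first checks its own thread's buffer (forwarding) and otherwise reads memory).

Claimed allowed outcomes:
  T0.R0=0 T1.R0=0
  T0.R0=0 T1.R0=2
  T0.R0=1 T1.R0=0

missing: T0.R0=1 T1.R0=2

outcome vector order: (T0.R0,T1.R0)
[TSO] allowed = {0/0, 0/2, 1/0, 1/2}
TSO∖claimed = {1/2}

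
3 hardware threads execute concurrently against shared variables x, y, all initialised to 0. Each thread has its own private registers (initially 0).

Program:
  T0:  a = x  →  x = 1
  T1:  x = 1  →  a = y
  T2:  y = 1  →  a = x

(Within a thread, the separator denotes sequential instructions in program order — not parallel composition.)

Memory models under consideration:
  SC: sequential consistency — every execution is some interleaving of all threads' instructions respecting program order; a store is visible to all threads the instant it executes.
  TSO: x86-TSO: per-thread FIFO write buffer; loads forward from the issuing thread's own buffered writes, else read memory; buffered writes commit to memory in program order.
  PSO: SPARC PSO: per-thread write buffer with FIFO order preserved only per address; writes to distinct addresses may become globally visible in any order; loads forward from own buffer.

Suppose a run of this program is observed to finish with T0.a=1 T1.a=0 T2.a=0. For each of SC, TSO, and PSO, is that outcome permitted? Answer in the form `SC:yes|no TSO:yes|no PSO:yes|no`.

outcome vector order: (T0.a,T1.a,T2.a)
[SC] allowed = {001; 010; 011; 101; 110; 111}
[TSO] allowed = {000; 001; 010; 011; 100; 101; 110; 111}
[PSO] allowed = {000; 001; 010; 011; 100; 101; 110; 111}
target 100 ∈ {TSO,PSO}

SC:no TSO:yes PSO:yes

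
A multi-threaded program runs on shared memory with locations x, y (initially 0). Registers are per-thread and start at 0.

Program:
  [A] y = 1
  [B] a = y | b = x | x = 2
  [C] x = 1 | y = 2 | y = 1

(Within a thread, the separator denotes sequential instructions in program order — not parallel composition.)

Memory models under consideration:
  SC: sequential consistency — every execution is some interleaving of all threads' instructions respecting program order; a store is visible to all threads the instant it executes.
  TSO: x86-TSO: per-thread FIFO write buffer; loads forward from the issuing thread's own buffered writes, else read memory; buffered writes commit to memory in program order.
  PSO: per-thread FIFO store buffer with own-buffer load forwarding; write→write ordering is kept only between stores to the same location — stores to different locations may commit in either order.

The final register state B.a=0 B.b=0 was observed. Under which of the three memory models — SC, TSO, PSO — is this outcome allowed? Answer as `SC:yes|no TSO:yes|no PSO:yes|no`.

SC:yes TSO:yes PSO:yes

outcome vector order: (B.a,B.b)
under SC → (0,0) (0,1) (1,0) (1,1) (2,1)
under TSO → (0,0) (0,1) (1,0) (1,1) (2,1)
under PSO → (0,0) (0,1) (1,0) (1,1) (2,0) (2,1)
target (0,0) ∈ {SC,TSO,PSO}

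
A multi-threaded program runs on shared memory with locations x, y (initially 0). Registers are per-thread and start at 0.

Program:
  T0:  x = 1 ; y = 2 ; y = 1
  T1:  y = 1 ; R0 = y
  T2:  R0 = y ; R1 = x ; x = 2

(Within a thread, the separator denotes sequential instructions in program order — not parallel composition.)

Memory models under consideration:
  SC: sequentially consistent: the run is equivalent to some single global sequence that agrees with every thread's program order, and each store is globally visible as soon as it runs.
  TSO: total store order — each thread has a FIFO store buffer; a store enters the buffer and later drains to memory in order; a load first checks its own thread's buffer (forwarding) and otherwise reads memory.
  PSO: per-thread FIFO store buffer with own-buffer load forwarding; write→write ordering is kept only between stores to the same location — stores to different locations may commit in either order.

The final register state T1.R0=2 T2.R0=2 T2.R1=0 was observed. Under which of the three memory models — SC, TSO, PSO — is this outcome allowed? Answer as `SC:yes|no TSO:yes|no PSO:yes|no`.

outcome vector order: (T1.R0,T2.R0,T2.R1)
SC: 10 outcomes — {(1,0,0) (1,0,1) (1,1,0) (1,1,1) (1,2,1) (2,0,0) (2,0,1) (2,1,0) (2,1,1) (2,2,1)}
TSO: 10 outcomes — {(1,0,0) (1,0,1) (1,1,0) (1,1,1) (1,2,1) (2,0,0) (2,0,1) (2,1,0) (2,1,1) (2,2,1)}
PSO: 12 outcomes — {(1,0,0) (1,0,1) (1,1,0) (1,1,1) (1,2,0) (1,2,1) (2,0,0) (2,0,1) (2,1,0) (2,1,1) (2,2,0) (2,2,1)}
target (2,2,0) ∈ {PSO}

SC:no TSO:no PSO:yes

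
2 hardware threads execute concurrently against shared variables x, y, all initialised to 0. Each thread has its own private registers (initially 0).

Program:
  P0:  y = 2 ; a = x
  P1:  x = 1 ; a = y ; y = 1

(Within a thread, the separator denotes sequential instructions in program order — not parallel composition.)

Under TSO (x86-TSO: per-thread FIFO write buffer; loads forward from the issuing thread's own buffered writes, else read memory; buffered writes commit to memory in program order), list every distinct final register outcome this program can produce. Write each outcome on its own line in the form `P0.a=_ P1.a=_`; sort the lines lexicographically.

P0.a=0 P1.a=0
P0.a=0 P1.a=2
P0.a=1 P1.a=0
P0.a=1 P1.a=2

outcome vector order: (P0.a,P1.a)
|TSO outcomes| = 4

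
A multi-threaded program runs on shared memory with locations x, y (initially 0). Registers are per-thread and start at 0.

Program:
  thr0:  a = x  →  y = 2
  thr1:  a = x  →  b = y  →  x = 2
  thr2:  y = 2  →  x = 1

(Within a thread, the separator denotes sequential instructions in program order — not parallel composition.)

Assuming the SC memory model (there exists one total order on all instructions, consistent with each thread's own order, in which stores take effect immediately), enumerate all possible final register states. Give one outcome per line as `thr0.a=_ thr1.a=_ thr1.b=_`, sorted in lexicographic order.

thr0.a=0 thr1.a=0 thr1.b=0
thr0.a=0 thr1.a=0 thr1.b=2
thr0.a=0 thr1.a=1 thr1.b=2
thr0.a=1 thr1.a=0 thr1.b=0
thr0.a=1 thr1.a=0 thr1.b=2
thr0.a=1 thr1.a=1 thr1.b=2
thr0.a=2 thr1.a=0 thr1.b=0
thr0.a=2 thr1.a=0 thr1.b=2
thr0.a=2 thr1.a=1 thr1.b=2

outcome vector order: (thr0.a,thr1.a,thr1.b)
|SC outcomes| = 9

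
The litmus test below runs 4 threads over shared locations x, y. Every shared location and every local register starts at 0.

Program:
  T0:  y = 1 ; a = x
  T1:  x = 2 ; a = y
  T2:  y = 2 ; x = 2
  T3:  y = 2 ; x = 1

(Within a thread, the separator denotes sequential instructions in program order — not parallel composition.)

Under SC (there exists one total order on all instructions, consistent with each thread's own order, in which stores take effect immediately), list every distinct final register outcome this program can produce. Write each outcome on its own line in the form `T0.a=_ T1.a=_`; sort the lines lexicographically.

T0.a=0 T1.a=1
T0.a=0 T1.a=2
T0.a=1 T1.a=0
T0.a=1 T1.a=1
T0.a=1 T1.a=2
T0.a=2 T1.a=0
T0.a=2 T1.a=1
T0.a=2 T1.a=2

outcome vector order: (T0.a,T1.a)
|SC outcomes| = 8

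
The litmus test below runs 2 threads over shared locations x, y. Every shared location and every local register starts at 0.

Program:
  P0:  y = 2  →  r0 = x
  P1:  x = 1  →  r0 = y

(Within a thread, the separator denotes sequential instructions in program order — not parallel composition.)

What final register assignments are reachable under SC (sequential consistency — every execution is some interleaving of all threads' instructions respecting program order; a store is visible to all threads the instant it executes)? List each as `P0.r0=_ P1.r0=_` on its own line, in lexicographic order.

outcome vector order: (P0.r0,P1.r0)
|SC outcomes| = 3

P0.r0=0 P1.r0=2
P0.r0=1 P1.r0=0
P0.r0=1 P1.r0=2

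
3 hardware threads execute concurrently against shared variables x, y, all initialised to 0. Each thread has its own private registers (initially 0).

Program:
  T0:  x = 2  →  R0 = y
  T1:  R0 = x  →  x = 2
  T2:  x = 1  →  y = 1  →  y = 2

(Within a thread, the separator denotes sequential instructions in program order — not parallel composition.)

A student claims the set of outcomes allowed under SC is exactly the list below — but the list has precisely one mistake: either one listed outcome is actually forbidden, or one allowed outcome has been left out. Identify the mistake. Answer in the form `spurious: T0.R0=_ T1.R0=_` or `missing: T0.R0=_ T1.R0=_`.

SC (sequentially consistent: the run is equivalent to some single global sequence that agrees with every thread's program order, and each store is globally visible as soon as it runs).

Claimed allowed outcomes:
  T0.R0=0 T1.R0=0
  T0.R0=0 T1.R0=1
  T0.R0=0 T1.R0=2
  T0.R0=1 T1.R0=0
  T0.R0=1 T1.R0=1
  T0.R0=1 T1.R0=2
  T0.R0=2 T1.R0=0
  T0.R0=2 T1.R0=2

missing: T0.R0=2 T1.R0=1

outcome vector order: (T0.R0,T1.R0)
SC (9): (0,0), (0,1), (0,2), (1,0), (1,1), (1,2), (2,0), (2,1), (2,2)
SC∖claimed = {(2,1)}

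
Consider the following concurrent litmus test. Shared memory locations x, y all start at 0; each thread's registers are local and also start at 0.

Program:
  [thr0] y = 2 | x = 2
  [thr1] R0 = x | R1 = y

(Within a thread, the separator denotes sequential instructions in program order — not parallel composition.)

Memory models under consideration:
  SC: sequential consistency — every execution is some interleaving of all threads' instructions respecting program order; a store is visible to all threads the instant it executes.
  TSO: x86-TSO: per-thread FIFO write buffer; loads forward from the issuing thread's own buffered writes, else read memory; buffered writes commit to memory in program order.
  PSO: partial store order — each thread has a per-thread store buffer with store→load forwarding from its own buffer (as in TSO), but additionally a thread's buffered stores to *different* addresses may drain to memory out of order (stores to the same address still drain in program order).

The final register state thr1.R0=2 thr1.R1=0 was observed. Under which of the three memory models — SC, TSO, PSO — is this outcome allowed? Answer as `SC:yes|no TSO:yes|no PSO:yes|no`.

outcome vector order: (thr1.R0,thr1.R1)
SC (3): 0/0, 0/2, 2/2
TSO (3): 0/0, 0/2, 2/2
PSO (4): 0/0, 0/2, 2/0, 2/2
target 2/0 ∈ {PSO}

SC:no TSO:no PSO:yes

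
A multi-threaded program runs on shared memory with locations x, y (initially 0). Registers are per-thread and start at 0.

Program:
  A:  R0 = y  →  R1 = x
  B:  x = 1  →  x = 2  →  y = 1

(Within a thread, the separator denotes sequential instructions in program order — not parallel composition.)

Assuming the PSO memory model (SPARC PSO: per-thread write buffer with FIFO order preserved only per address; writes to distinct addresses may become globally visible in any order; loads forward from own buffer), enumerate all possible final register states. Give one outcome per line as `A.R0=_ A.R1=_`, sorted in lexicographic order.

A.R0=0 A.R1=0
A.R0=0 A.R1=1
A.R0=0 A.R1=2
A.R0=1 A.R1=0
A.R0=1 A.R1=1
A.R0=1 A.R1=2

outcome vector order: (A.R0,A.R1)
|PSO outcomes| = 6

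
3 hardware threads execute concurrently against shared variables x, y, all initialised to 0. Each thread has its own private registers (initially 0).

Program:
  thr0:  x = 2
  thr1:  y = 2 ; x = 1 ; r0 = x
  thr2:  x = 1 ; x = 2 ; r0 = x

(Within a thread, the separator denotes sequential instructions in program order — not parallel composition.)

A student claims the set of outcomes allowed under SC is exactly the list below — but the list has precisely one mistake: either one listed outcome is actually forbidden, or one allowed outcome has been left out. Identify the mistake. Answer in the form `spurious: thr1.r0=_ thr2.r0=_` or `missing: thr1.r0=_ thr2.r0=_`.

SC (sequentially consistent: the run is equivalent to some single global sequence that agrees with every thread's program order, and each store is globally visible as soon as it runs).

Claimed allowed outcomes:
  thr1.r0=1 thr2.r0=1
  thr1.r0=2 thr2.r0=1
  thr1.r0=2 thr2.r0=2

outcome vector order: (thr1.r0,thr2.r0)
SC (4): (1,1); (1,2); (2,1); (2,2)
SC∖claimed = {(1,2)}

missing: thr1.r0=1 thr2.r0=2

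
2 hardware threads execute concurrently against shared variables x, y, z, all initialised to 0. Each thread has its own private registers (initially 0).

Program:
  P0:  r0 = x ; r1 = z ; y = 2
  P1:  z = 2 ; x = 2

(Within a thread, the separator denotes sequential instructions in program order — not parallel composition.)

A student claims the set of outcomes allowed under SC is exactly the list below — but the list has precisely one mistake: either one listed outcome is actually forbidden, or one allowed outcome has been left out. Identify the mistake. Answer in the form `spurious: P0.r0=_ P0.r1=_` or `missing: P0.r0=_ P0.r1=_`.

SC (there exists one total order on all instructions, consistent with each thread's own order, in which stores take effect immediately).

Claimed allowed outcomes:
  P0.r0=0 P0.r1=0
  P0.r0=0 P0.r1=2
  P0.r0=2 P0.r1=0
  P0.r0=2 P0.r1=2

spurious: P0.r0=2 P0.r1=0

outcome vector order: (P0.r0,P0.r1)
under SC → <0 0>, <0 2>, <2 2>
claimed∖SC = {<2 0>}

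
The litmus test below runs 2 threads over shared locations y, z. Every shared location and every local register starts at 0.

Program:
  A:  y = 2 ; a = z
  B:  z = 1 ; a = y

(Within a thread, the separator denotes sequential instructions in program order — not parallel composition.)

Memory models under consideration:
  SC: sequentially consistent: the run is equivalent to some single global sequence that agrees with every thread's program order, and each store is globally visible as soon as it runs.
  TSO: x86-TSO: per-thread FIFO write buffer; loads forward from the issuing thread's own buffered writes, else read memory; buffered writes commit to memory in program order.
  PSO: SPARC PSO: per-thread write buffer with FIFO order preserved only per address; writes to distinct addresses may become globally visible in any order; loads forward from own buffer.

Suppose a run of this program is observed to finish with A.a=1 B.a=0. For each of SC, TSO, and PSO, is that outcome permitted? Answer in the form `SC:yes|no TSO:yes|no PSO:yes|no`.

SC:yes TSO:yes PSO:yes

outcome vector order: (A.a,B.a)
SC: 3 outcomes — {<0 2>; <1 0>; <1 2>}
TSO: 4 outcomes — {<0 0>; <0 2>; <1 0>; <1 2>}
PSO: 4 outcomes — {<0 0>; <0 2>; <1 0>; <1 2>}
target <1 0> ∈ {SC,TSO,PSO}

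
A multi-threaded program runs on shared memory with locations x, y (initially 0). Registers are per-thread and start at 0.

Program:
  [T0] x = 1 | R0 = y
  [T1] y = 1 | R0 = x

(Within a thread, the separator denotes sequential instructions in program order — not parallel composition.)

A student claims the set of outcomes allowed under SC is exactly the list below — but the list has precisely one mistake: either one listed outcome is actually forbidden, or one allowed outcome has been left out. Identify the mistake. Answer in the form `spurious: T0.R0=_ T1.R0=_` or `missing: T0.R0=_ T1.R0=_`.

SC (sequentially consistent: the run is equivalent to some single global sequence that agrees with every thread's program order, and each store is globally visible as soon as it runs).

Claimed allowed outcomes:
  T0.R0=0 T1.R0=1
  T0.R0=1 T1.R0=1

outcome vector order: (T0.R0,T1.R0)
SC (3): <0 1>; <1 0>; <1 1>
SC∖claimed = {<1 0>}

missing: T0.R0=1 T1.R0=0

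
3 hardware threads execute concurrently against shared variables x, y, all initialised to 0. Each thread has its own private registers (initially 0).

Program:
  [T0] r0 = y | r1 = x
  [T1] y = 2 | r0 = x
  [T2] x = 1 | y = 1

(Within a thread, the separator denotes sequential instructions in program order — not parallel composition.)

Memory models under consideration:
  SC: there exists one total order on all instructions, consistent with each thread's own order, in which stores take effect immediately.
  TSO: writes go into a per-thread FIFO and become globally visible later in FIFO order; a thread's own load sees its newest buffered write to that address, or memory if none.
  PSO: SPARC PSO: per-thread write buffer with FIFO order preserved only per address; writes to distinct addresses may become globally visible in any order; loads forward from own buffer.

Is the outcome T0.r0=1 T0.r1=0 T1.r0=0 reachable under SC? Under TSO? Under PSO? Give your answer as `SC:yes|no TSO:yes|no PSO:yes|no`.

SC:no TSO:no PSO:yes

outcome vector order: (T0.r0,T0.r1,T1.r0)
SC: 10 outcomes — {0/0/0; 0/0/1; 0/1/0; 0/1/1; 1/1/0; 1/1/1; 2/0/0; 2/0/1; 2/1/0; 2/1/1}
TSO: 10 outcomes — {0/0/0; 0/0/1; 0/1/0; 0/1/1; 1/1/0; 1/1/1; 2/0/0; 2/0/1; 2/1/0; 2/1/1}
PSO: 12 outcomes — {0/0/0; 0/0/1; 0/1/0; 0/1/1; 1/0/0; 1/0/1; 1/1/0; 1/1/1; 2/0/0; 2/0/1; 2/1/0; 2/1/1}
target 1/0/0 ∈ {PSO}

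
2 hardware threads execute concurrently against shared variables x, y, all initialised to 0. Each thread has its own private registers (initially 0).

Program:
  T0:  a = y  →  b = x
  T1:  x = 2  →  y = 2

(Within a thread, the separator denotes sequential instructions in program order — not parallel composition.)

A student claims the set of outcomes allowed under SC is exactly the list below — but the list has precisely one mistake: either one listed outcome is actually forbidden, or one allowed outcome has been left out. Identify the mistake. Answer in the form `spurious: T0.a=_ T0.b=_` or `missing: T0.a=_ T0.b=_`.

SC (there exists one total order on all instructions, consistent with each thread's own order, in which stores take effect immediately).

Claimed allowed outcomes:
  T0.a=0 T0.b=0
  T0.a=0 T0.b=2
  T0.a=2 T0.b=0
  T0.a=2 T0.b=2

spurious: T0.a=2 T0.b=0

outcome vector order: (T0.a,T0.b)
SC: 3 outcomes — {00 02 22}
claimed∖SC = {20}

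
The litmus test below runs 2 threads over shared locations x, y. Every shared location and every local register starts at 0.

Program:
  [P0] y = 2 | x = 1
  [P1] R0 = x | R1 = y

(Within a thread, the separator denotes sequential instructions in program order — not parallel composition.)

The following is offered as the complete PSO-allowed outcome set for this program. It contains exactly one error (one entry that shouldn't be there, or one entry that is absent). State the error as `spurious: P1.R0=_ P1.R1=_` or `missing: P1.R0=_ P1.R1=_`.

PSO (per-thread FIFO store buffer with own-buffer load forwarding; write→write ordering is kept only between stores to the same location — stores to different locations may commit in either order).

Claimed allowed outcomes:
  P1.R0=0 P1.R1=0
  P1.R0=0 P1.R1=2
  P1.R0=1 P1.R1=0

outcome vector order: (P1.R0,P1.R1)
[PSO] allowed = {(0,0); (0,2); (1,0); (1,2)}
PSO∖claimed = {(1,2)}

missing: P1.R0=1 P1.R1=2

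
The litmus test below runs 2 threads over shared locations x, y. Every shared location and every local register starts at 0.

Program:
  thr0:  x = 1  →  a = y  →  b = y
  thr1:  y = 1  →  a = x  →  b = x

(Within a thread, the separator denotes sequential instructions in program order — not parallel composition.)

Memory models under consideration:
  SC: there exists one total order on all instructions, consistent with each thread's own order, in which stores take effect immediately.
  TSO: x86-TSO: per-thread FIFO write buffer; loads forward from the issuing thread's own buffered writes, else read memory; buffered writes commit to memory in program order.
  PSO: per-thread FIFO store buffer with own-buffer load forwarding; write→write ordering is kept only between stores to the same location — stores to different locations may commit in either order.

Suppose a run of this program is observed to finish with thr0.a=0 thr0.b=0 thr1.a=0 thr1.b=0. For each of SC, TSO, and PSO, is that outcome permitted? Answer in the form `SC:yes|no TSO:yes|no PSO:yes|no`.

outcome vector order: (thr0.a,thr0.b,thr1.a,thr1.b)
SC (5): (0,0,1,1) (0,1,1,1) (1,1,0,0) (1,1,0,1) (1,1,1,1)
TSO (9): (0,0,0,0) (0,0,0,1) (0,0,1,1) (0,1,0,0) (0,1,0,1) (0,1,1,1) (1,1,0,0) (1,1,0,1) (1,1,1,1)
PSO (9): (0,0,0,0) (0,0,0,1) (0,0,1,1) (0,1,0,0) (0,1,0,1) (0,1,1,1) (1,1,0,0) (1,1,0,1) (1,1,1,1)
target (0,0,0,0) ∈ {TSO,PSO}

SC:no TSO:yes PSO:yes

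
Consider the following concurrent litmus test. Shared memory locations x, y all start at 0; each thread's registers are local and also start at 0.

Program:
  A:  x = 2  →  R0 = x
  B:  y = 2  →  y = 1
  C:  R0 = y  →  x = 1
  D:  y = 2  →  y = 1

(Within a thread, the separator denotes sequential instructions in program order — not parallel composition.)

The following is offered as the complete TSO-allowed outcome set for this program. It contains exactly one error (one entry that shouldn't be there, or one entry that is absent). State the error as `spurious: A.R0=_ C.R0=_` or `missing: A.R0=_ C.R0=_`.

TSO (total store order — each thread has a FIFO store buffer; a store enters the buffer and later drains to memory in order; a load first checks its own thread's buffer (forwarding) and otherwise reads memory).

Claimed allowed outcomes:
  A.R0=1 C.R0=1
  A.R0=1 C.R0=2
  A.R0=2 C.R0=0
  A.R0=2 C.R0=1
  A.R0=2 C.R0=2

missing: A.R0=1 C.R0=0

outcome vector order: (A.R0,C.R0)
TSO: 6 outcomes — {1/0 1/1 1/2 2/0 2/1 2/2}
TSO∖claimed = {1/0}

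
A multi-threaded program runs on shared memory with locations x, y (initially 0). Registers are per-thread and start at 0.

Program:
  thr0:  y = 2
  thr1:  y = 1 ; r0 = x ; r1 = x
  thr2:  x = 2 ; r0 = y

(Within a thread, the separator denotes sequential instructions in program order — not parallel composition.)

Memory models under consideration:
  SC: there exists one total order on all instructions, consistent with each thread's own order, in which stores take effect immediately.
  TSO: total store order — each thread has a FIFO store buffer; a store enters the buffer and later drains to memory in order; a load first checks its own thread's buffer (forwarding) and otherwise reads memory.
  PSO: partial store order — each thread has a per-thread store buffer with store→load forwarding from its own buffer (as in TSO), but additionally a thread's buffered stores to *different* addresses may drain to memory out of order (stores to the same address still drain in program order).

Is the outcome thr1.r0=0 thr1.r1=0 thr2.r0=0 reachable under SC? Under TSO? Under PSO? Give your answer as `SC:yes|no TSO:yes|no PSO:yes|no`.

outcome vector order: (thr1.r0,thr1.r1,thr2.r0)
under SC → (0,0,1); (0,0,2); (0,2,1); (0,2,2); (2,2,0); (2,2,1); (2,2,2)
under TSO → (0,0,0); (0,0,1); (0,0,2); (0,2,0); (0,2,1); (0,2,2); (2,2,0); (2,2,1); (2,2,2)
under PSO → (0,0,0); (0,0,1); (0,0,2); (0,2,0); (0,2,1); (0,2,2); (2,2,0); (2,2,1); (2,2,2)
target (0,0,0) ∈ {TSO,PSO}

SC:no TSO:yes PSO:yes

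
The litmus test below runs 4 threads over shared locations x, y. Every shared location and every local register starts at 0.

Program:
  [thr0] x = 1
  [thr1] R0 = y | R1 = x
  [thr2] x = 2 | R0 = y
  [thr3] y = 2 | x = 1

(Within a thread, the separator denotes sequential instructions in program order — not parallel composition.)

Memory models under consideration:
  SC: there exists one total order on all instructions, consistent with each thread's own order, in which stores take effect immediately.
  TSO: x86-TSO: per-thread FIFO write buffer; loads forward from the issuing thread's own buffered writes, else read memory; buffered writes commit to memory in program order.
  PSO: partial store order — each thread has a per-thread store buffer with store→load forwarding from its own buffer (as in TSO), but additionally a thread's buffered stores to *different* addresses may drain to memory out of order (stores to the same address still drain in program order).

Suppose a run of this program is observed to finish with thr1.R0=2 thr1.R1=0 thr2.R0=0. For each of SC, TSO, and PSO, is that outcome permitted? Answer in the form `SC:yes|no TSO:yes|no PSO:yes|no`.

SC:no TSO:yes PSO:yes

outcome vector order: (thr1.R0,thr1.R1,thr2.R0)
SC (11): <0 0 0>; <0 0 2>; <0 1 0>; <0 1 2>; <0 2 0>; <0 2 2>; <2 0 2>; <2 1 0>; <2 1 2>; <2 2 0>; <2 2 2>
TSO (12): <0 0 0>; <0 0 2>; <0 1 0>; <0 1 2>; <0 2 0>; <0 2 2>; <2 0 0>; <2 0 2>; <2 1 0>; <2 1 2>; <2 2 0>; <2 2 2>
PSO (12): <0 0 0>; <0 0 2>; <0 1 0>; <0 1 2>; <0 2 0>; <0 2 2>; <2 0 0>; <2 0 2>; <2 1 0>; <2 1 2>; <2 2 0>; <2 2 2>
target <2 0 0> ∈ {TSO,PSO}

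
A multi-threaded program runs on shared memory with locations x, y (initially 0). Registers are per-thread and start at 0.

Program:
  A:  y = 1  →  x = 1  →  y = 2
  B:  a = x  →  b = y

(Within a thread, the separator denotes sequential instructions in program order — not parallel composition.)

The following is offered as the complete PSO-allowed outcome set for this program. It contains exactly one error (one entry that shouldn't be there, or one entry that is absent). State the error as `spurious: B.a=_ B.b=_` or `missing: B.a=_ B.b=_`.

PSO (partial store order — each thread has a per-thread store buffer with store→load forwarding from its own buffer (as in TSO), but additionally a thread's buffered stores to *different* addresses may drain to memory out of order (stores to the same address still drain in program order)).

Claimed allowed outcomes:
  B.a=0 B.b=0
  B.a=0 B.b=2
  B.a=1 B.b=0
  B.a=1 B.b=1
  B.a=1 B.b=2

missing: B.a=0 B.b=1

outcome vector order: (B.a,B.b)
[PSO] allowed = {(0,0), (0,1), (0,2), (1,0), (1,1), (1,2)}
PSO∖claimed = {(0,1)}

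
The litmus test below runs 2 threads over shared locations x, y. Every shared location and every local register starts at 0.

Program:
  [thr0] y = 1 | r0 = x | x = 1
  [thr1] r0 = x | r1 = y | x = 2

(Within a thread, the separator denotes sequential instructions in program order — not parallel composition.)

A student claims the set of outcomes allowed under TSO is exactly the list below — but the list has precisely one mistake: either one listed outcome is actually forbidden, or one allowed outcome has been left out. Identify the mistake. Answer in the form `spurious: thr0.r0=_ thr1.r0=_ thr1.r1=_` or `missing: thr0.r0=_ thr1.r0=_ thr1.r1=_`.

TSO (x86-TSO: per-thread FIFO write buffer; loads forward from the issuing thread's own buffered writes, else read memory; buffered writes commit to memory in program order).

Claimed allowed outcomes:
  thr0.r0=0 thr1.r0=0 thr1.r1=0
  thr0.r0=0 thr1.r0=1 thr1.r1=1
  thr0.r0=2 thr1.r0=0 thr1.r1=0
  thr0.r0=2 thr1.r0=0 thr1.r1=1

outcome vector order: (thr0.r0,thr1.r0,thr1.r1)
TSO: 5 outcomes — {<0 0 0> <0 0 1> <0 1 1> <2 0 0> <2 0 1>}
TSO∖claimed = {<0 0 1>}

missing: thr0.r0=0 thr1.r0=0 thr1.r1=1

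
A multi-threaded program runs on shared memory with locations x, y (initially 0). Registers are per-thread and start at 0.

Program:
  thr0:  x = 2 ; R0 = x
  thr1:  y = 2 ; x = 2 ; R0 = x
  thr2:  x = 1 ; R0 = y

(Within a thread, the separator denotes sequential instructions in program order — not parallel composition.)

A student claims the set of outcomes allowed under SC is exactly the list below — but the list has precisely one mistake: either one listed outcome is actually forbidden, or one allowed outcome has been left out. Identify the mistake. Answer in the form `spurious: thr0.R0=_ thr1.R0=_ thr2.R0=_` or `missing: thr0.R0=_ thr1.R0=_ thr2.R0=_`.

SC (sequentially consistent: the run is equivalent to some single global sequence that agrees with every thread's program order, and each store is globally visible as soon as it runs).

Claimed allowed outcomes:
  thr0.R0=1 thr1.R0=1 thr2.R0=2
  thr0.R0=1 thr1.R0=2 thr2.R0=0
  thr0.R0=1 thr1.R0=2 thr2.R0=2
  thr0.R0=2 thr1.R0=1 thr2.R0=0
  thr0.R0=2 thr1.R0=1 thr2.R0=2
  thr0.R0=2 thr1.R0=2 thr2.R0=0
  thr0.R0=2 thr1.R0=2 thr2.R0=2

spurious: thr0.R0=2 thr1.R0=1 thr2.R0=0

outcome vector order: (thr0.R0,thr1.R0,thr2.R0)
SC (6): 112, 120, 122, 212, 220, 222
claimed∖SC = {210}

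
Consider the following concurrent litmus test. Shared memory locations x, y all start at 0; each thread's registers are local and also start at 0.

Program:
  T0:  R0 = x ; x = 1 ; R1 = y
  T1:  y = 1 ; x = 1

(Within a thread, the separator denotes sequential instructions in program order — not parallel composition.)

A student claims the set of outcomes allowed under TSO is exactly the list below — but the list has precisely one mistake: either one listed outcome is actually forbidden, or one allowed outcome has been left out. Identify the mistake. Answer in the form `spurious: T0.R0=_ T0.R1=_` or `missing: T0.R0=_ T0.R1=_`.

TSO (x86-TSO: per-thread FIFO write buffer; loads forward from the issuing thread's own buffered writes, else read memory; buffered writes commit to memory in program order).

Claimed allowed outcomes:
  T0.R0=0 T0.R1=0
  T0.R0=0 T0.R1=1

outcome vector order: (T0.R0,T0.R1)
TSO (3): 0/0, 0/1, 1/1
TSO∖claimed = {1/1}

missing: T0.R0=1 T0.R1=1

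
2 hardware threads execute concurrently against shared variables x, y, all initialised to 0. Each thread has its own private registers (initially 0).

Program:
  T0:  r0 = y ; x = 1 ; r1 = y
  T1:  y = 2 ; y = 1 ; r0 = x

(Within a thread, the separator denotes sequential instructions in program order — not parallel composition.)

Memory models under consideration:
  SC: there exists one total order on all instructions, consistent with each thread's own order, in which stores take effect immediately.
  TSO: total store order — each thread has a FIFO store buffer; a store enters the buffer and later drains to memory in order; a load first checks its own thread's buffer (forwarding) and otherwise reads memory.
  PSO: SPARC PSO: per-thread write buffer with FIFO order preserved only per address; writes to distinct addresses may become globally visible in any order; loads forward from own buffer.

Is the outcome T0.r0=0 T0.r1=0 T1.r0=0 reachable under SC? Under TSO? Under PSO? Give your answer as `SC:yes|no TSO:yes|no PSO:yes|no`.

SC:no TSO:yes PSO:yes

outcome vector order: (T0.r0,T0.r1,T1.r0)
SC: 9 outcomes — {(0,0,1) (0,1,0) (0,1,1) (0,2,1) (1,1,0) (1,1,1) (2,1,0) (2,1,1) (2,2,1)}
TSO: 12 outcomes — {(0,0,0) (0,0,1) (0,1,0) (0,1,1) (0,2,0) (0,2,1) (1,1,0) (1,1,1) (2,1,0) (2,1,1) (2,2,0) (2,2,1)}
PSO: 12 outcomes — {(0,0,0) (0,0,1) (0,1,0) (0,1,1) (0,2,0) (0,2,1) (1,1,0) (1,1,1) (2,1,0) (2,1,1) (2,2,0) (2,2,1)}
target (0,0,0) ∈ {TSO,PSO}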